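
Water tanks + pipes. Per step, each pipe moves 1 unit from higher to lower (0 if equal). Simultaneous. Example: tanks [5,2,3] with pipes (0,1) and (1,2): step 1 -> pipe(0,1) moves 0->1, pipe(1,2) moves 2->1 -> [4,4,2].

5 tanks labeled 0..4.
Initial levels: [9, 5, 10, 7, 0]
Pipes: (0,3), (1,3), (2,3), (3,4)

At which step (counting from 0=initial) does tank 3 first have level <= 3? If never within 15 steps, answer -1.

Step 1: flows [0->3,3->1,2->3,3->4] -> levels [8 6 9 7 1]
Step 2: flows [0->3,3->1,2->3,3->4] -> levels [7 7 8 7 2]
Step 3: flows [0=3,1=3,2->3,3->4] -> levels [7 7 7 7 3]
Step 4: flows [0=3,1=3,2=3,3->4] -> levels [7 7 7 6 4]
Step 5: flows [0->3,1->3,2->3,3->4] -> levels [6 6 6 8 5]
Step 6: flows [3->0,3->1,3->2,3->4] -> levels [7 7 7 4 6]
Step 7: flows [0->3,1->3,2->3,4->3] -> levels [6 6 6 8 5]
  -> period-2 cycle (repeats step 5); tank 3 never drops to <=3
Tank 3 never reaches <=3 within 15 steps

Answer: -1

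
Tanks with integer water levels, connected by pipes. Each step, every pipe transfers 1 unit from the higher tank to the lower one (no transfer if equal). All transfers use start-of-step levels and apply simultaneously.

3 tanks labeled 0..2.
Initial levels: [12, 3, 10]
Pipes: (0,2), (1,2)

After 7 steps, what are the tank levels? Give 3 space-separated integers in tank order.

Step 1: flows [0->2,2->1] -> levels [11 4 10]
Step 2: flows [0->2,2->1] -> levels [10 5 10]
Step 3: flows [0=2,2->1] -> levels [10 6 9]
Step 4: flows [0->2,2->1] -> levels [9 7 9]
Step 5: flows [0=2,2->1] -> levels [9 8 8]
Step 6: flows [0->2,1=2] -> levels [8 8 9]
Step 7: flows [2->0,2->1] -> levels [9 9 7]

Answer: 9 9 7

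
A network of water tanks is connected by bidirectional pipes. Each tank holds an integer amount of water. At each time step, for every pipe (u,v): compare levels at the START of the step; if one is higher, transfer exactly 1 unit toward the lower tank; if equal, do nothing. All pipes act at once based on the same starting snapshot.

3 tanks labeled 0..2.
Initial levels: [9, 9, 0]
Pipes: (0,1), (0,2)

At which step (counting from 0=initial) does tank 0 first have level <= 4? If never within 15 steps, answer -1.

Step 1: flows [0=1,0->2] -> levels [8 9 1]
Step 2: flows [1->0,0->2] -> levels [8 8 2]
Step 3: flows [0=1,0->2] -> levels [7 8 3]
Step 4: flows [1->0,0->2] -> levels [7 7 4]
Step 5: flows [0=1,0->2] -> levels [6 7 5]
Step 6: flows [1->0,0->2] -> levels [6 6 6]
Step 7: flows [0=1,0=2] -> levels [6 6 6]
  -> stable; tank 0 stays at 6 > 4
Tank 0 never reaches <=4 within 15 steps

Answer: -1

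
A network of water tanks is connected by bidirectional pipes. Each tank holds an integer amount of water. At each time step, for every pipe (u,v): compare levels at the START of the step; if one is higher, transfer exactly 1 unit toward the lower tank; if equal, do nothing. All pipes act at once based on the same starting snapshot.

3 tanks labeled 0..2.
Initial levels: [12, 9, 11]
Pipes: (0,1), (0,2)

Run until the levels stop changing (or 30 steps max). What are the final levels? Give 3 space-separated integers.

Step 1: flows [0->1,0->2] -> levels [10 10 12]
Step 2: flows [0=1,2->0] -> levels [11 10 11]
Step 3: flows [0->1,0=2] -> levels [10 11 11]
Step 4: flows [1->0,2->0] -> levels [12 10 10]
Step 5: flows [0->1,0->2] -> levels [10 11 11]
  -> period-2 cycle: step 5 state = step 3 state; never stabilizes
  -> state at step 30: (30-3) mod 2 = 1, same as step 4 -> [12 10 10]

Answer: 12 10 10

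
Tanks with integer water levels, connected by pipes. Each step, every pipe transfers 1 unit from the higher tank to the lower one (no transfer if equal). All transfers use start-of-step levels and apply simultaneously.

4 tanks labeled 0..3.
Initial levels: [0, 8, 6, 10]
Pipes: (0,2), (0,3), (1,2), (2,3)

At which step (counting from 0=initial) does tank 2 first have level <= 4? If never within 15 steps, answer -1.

Step 1: flows [2->0,3->0,1->2,3->2] -> levels [2 7 7 8]
Step 2: flows [2->0,3->0,1=2,3->2] -> levels [4 7 7 6]
Step 3: flows [2->0,3->0,1=2,2->3] -> levels [6 7 5 6]
Step 4: flows [0->2,0=3,1->2,3->2] -> levels [5 6 8 5]
Step 5: flows [2->0,0=3,2->1,2->3] -> levels [6 7 5 6]
  -> period-2 cycle (repeats step 3); tank 2 never drops to <=4
Tank 2 never reaches <=4 within 15 steps

Answer: -1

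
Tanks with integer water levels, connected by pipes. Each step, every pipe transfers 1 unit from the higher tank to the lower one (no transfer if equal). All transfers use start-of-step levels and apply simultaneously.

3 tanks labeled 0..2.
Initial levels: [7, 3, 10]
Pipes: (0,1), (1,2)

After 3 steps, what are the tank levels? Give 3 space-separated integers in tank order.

Answer: 6 7 7

Derivation:
Step 1: flows [0->1,2->1] -> levels [6 5 9]
Step 2: flows [0->1,2->1] -> levels [5 7 8]
Step 3: flows [1->0,2->1] -> levels [6 7 7]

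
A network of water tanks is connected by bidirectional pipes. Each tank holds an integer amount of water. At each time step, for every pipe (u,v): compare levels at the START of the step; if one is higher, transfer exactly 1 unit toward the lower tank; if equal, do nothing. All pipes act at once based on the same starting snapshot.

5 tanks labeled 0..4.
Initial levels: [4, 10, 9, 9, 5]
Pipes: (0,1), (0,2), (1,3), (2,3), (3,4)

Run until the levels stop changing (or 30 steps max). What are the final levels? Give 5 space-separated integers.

Answer: 6 9 9 6 7

Derivation:
Step 1: flows [1->0,2->0,1->3,2=3,3->4] -> levels [6 8 8 9 6]
Step 2: flows [1->0,2->0,3->1,3->2,3->4] -> levels [8 8 8 6 7]
Step 3: flows [0=1,0=2,1->3,2->3,4->3] -> levels [8 7 7 9 6]
Step 4: flows [0->1,0->2,3->1,3->2,3->4] -> levels [6 9 9 6 7]
Step 5: flows [1->0,2->0,1->3,2->3,4->3] -> levels [8 7 7 9 6]
  -> period-2 cycle: step 5 state = step 3 state; never stabilizes
  -> state at step 30: (30-3) mod 2 = 1, same as step 4 -> [6 9 9 6 7]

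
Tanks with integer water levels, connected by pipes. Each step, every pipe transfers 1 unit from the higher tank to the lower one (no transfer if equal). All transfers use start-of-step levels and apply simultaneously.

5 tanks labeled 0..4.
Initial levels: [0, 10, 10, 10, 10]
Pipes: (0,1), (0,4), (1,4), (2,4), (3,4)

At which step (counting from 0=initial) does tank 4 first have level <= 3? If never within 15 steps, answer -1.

Answer: -1

Derivation:
Step 1: flows [1->0,4->0,1=4,2=4,3=4] -> levels [2 9 10 10 9]
Step 2: flows [1->0,4->0,1=4,2->4,3->4] -> levels [4 8 9 9 10]
Step 3: flows [1->0,4->0,4->1,4->2,4->3] -> levels [6 8 10 10 6]
Step 4: flows [1->0,0=4,1->4,2->4,3->4] -> levels [7 6 9 9 9]
Step 5: flows [0->1,4->0,4->1,2=4,3=4] -> levels [7 8 9 9 7]
Step 6: flows [1->0,0=4,1->4,2->4,3->4] -> levels [8 6 8 8 10]
Step 7: flows [0->1,4->0,4->1,4->2,4->3] -> levels [8 8 9 9 6]
Step 8: flows [0=1,0->4,1->4,2->4,3->4] -> levels [7 7 8 8 10]
Step 9: flows [0=1,4->0,4->1,4->2,4->3] -> levels [8 8 9 9 6]
  -> period-2 cycle (repeats step 7); tank 4 never drops to <=3
Tank 4 never reaches <=3 within 15 steps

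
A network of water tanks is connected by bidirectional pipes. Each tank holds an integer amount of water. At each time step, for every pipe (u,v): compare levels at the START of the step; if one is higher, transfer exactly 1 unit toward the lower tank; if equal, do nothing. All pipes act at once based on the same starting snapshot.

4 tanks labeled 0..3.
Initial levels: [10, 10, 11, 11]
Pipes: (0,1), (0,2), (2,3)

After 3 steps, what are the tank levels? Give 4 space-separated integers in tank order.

Step 1: flows [0=1,2->0,2=3] -> levels [11 10 10 11]
Step 2: flows [0->1,0->2,3->2] -> levels [9 11 12 10]
Step 3: flows [1->0,2->0,2->3] -> levels [11 10 10 11]

Answer: 11 10 10 11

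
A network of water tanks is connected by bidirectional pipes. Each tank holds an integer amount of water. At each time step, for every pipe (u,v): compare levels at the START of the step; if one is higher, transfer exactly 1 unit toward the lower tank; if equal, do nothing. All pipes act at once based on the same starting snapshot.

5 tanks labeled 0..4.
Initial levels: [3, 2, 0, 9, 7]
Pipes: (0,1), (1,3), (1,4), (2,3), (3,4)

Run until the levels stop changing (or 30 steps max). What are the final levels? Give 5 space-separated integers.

Answer: 3 6 5 3 4

Derivation:
Step 1: flows [0->1,3->1,4->1,3->2,3->4] -> levels [2 5 1 6 7]
Step 2: flows [1->0,3->1,4->1,3->2,4->3] -> levels [3 6 2 5 5]
Step 3: flows [1->0,1->3,1->4,3->2,3=4] -> levels [4 3 3 5 6]
Step 4: flows [0->1,3->1,4->1,3->2,4->3] -> levels [3 6 4 4 4]
Step 5: flows [1->0,1->3,1->4,2=3,3=4] -> levels [4 3 4 5 5]
Step 6: flows [0->1,3->1,4->1,3->2,3=4] -> levels [3 6 5 3 4]
Step 7: flows [1->0,1->3,1->4,2->3,4->3] -> levels [4 3 4 6 4]
Step 8: flows [0->1,3->1,4->1,3->2,3->4] -> levels [3 6 5 3 4]
  -> period-2 cycle: step 8 state = step 6 state; never stabilizes
  -> state at step 30: (30-6) mod 2 = 0, same as step 6 -> [3 6 5 3 4]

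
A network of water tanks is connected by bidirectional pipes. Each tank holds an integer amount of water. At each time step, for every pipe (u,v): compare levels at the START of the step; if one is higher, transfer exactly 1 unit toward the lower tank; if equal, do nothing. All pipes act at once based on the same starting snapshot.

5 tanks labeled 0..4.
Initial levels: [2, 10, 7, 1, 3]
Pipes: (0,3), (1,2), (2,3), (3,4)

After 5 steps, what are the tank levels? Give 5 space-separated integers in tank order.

Answer: 4 6 6 3 4

Derivation:
Step 1: flows [0->3,1->2,2->3,4->3] -> levels [1 9 7 4 2]
Step 2: flows [3->0,1->2,2->3,3->4] -> levels [2 8 7 3 3]
Step 3: flows [3->0,1->2,2->3,3=4] -> levels [3 7 7 3 3]
Step 4: flows [0=3,1=2,2->3,3=4] -> levels [3 7 6 4 3]
Step 5: flows [3->0,1->2,2->3,3->4] -> levels [4 6 6 3 4]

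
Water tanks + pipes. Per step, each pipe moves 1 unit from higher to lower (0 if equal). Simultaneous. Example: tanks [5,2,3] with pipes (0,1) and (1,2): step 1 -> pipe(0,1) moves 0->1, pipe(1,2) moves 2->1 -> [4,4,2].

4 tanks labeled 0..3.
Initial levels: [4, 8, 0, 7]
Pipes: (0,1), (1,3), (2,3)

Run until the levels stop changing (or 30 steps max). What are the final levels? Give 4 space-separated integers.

Step 1: flows [1->0,1->3,3->2] -> levels [5 6 1 7]
Step 2: flows [1->0,3->1,3->2] -> levels [6 6 2 5]
Step 3: flows [0=1,1->3,3->2] -> levels [6 5 3 5]
Step 4: flows [0->1,1=3,3->2] -> levels [5 6 4 4]
Step 5: flows [1->0,1->3,2=3] -> levels [6 4 4 5]
Step 6: flows [0->1,3->1,3->2] -> levels [5 6 5 3]
Step 7: flows [1->0,1->3,2->3] -> levels [6 4 4 5]
  -> period-2 cycle: step 7 state = step 5 state; never stabilizes
  -> state at step 30: (30-5) mod 2 = 1, same as step 6 -> [5 6 5 3]

Answer: 5 6 5 3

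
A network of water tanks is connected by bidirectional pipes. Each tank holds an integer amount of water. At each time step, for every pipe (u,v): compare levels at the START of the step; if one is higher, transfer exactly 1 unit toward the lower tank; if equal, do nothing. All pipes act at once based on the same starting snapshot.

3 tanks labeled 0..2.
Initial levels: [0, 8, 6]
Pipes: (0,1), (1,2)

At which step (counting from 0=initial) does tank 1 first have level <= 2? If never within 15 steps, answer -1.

Step 1: flows [1->0,1->2] -> levels [1 6 7]
Step 2: flows [1->0,2->1] -> levels [2 6 6]
Step 3: flows [1->0,1=2] -> levels [3 5 6]
Step 4: flows [1->0,2->1] -> levels [4 5 5]
Step 5: flows [1->0,1=2] -> levels [5 4 5]
Step 6: flows [0->1,2->1] -> levels [4 6 4]
Step 7: flows [1->0,1->2] -> levels [5 4 5]
  -> period-2 cycle (repeats step 5); tank 1 never drops to <=2
Tank 1 never reaches <=2 within 15 steps

Answer: -1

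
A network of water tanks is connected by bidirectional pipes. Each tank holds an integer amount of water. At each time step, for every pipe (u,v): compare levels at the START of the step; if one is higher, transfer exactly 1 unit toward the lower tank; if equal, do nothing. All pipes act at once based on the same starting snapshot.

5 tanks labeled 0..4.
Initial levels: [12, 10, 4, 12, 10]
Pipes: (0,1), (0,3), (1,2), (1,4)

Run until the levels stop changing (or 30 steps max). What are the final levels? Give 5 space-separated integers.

Step 1: flows [0->1,0=3,1->2,1=4] -> levels [11 10 5 12 10]
Step 2: flows [0->1,3->0,1->2,1=4] -> levels [11 10 6 11 10]
Step 3: flows [0->1,0=3,1->2,1=4] -> levels [10 10 7 11 10]
Step 4: flows [0=1,3->0,1->2,1=4] -> levels [11 9 8 10 10]
Step 5: flows [0->1,0->3,1->2,4->1] -> levels [9 10 9 11 9]
Step 6: flows [1->0,3->0,1->2,1->4] -> levels [11 7 10 10 10]
Step 7: flows [0->1,0->3,2->1,4->1] -> levels [9 10 9 11 9]
  -> period-2 cycle: step 7 state = step 5 state; never stabilizes
  -> state at step 30: (30-5) mod 2 = 1, same as step 6 -> [11 7 10 10 10]

Answer: 11 7 10 10 10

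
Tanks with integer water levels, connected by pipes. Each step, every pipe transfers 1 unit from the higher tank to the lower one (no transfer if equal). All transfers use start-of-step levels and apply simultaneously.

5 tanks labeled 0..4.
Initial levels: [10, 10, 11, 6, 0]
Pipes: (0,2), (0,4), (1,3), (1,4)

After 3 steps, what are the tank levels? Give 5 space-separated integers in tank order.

Answer: 9 6 9 7 6

Derivation:
Step 1: flows [2->0,0->4,1->3,1->4] -> levels [10 8 10 7 2]
Step 2: flows [0=2,0->4,1->3,1->4] -> levels [9 6 10 8 4]
Step 3: flows [2->0,0->4,3->1,1->4] -> levels [9 6 9 7 6]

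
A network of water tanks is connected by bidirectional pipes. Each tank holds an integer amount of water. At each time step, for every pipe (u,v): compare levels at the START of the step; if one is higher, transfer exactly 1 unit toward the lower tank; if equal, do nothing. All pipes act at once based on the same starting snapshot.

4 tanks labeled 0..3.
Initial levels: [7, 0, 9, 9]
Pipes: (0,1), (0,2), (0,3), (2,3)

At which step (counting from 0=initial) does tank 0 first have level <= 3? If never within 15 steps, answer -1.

Step 1: flows [0->1,2->0,3->0,2=3] -> levels [8 1 8 8]
Step 2: flows [0->1,0=2,0=3,2=3] -> levels [7 2 8 8]
Step 3: flows [0->1,2->0,3->0,2=3] -> levels [8 3 7 7]
Step 4: flows [0->1,0->2,0->3,2=3] -> levels [5 4 8 8]
Step 5: flows [0->1,2->0,3->0,2=3] -> levels [6 5 7 7]
Step 6: flows [0->1,2->0,3->0,2=3] -> levels [7 6 6 6]
Step 7: flows [0->1,0->2,0->3,2=3] -> levels [4 7 7 7]
Step 8: flows [1->0,2->0,3->0,2=3] -> levels [7 6 6 6]
  -> period-2 cycle (repeats step 6); tank 0 never drops to <=3
Tank 0 never reaches <=3 within 15 steps

Answer: -1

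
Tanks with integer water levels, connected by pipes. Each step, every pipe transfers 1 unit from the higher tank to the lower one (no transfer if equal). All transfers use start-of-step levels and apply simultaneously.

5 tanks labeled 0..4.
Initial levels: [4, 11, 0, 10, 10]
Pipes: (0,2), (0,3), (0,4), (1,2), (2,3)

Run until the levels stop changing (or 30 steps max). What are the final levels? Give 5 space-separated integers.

Step 1: flows [0->2,3->0,4->0,1->2,3->2] -> levels [5 10 3 8 9]
Step 2: flows [0->2,3->0,4->0,1->2,3->2] -> levels [6 9 6 6 8]
Step 3: flows [0=2,0=3,4->0,1->2,2=3] -> levels [7 8 7 6 7]
Step 4: flows [0=2,0->3,0=4,1->2,2->3] -> levels [6 7 7 8 7]
Step 5: flows [2->0,3->0,4->0,1=2,3->2] -> levels [9 7 7 6 6]
Step 6: flows [0->2,0->3,0->4,1=2,2->3] -> levels [6 7 7 8 7]
  -> period-2 cycle: step 6 state = step 4 state; never stabilizes
  -> state at step 30: (30-4) mod 2 = 0, same as step 4 -> [6 7 7 8 7]

Answer: 6 7 7 8 7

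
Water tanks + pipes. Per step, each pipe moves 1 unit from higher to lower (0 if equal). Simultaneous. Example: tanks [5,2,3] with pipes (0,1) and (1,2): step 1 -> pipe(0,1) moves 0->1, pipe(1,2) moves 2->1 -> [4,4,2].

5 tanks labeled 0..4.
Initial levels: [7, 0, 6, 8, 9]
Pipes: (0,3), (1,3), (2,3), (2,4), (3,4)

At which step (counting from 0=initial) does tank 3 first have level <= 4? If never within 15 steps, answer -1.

Step 1: flows [3->0,3->1,3->2,4->2,4->3] -> levels [8 1 8 6 7]
Step 2: flows [0->3,3->1,2->3,2->4,4->3] -> levels [7 2 6 8 7]
Step 3: flows [3->0,3->1,3->2,4->2,3->4] -> levels [8 3 8 4 7]
Tank 3 first reaches <=4 at step 3

Answer: 3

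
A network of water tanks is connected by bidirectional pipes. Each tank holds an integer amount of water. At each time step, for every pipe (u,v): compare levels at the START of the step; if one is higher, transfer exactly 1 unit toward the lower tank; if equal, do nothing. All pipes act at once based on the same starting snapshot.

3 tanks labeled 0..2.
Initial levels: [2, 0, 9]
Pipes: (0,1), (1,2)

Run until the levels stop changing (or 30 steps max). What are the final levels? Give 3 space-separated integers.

Step 1: flows [0->1,2->1] -> levels [1 2 8]
Step 2: flows [1->0,2->1] -> levels [2 2 7]
Step 3: flows [0=1,2->1] -> levels [2 3 6]
Step 4: flows [1->0,2->1] -> levels [3 3 5]
Step 5: flows [0=1,2->1] -> levels [3 4 4]
Step 6: flows [1->0,1=2] -> levels [4 3 4]
Step 7: flows [0->1,2->1] -> levels [3 5 3]
Step 8: flows [1->0,1->2] -> levels [4 3 4]
  -> period-2 cycle: step 8 state = step 6 state; never stabilizes
  -> state at step 30: (30-6) mod 2 = 0, same as step 6 -> [4 3 4]

Answer: 4 3 4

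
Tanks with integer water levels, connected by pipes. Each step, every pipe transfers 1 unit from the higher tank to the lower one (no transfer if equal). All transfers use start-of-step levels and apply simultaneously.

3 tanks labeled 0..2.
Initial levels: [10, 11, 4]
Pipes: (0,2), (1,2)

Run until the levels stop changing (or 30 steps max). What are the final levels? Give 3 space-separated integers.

Step 1: flows [0->2,1->2] -> levels [9 10 6]
Step 2: flows [0->2,1->2] -> levels [8 9 8]
Step 3: flows [0=2,1->2] -> levels [8 8 9]
Step 4: flows [2->0,2->1] -> levels [9 9 7]
Step 5: flows [0->2,1->2] -> levels [8 8 9]
  -> period-2 cycle: step 5 state = step 3 state; never stabilizes
  -> state at step 30: (30-3) mod 2 = 1, same as step 4 -> [9 9 7]

Answer: 9 9 7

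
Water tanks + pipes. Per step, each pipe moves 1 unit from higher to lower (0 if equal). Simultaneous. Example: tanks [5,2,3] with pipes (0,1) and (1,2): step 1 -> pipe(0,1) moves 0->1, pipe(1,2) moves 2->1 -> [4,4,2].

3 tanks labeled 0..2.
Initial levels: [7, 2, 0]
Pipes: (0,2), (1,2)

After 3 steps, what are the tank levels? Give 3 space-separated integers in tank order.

Answer: 4 2 3

Derivation:
Step 1: flows [0->2,1->2] -> levels [6 1 2]
Step 2: flows [0->2,2->1] -> levels [5 2 2]
Step 3: flows [0->2,1=2] -> levels [4 2 3]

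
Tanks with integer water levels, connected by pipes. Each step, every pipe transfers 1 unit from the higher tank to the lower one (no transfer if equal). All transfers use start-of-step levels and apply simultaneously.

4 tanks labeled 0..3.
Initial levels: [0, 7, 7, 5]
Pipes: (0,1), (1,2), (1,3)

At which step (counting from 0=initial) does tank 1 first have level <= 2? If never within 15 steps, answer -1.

Answer: -1

Derivation:
Step 1: flows [1->0,1=2,1->3] -> levels [1 5 7 6]
Step 2: flows [1->0,2->1,3->1] -> levels [2 6 6 5]
Step 3: flows [1->0,1=2,1->3] -> levels [3 4 6 6]
Step 4: flows [1->0,2->1,3->1] -> levels [4 5 5 5]
Step 5: flows [1->0,1=2,1=3] -> levels [5 4 5 5]
Step 6: flows [0->1,2->1,3->1] -> levels [4 7 4 4]
Step 7: flows [1->0,1->2,1->3] -> levels [5 4 5 5]
  -> period-2 cycle (repeats step 5); tank 1 never drops to <=2
Tank 1 never reaches <=2 within 15 steps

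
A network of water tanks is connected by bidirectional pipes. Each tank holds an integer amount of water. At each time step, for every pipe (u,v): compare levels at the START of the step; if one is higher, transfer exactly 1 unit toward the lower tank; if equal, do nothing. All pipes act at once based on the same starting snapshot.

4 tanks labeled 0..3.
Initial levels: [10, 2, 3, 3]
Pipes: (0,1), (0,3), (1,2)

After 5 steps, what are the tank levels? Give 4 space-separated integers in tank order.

Step 1: flows [0->1,0->3,2->1] -> levels [8 4 2 4]
Step 2: flows [0->1,0->3,1->2] -> levels [6 4 3 5]
Step 3: flows [0->1,0->3,1->2] -> levels [4 4 4 6]
Step 4: flows [0=1,3->0,1=2] -> levels [5 4 4 5]
Step 5: flows [0->1,0=3,1=2] -> levels [4 5 4 5]

Answer: 4 5 4 5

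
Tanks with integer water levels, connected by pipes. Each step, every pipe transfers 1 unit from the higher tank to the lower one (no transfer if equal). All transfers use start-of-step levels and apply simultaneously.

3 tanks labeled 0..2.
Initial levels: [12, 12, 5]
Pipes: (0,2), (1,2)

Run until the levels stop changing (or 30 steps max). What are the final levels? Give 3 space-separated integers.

Answer: 10 10 9

Derivation:
Step 1: flows [0->2,1->2] -> levels [11 11 7]
Step 2: flows [0->2,1->2] -> levels [10 10 9]
Step 3: flows [0->2,1->2] -> levels [9 9 11]
Step 4: flows [2->0,2->1] -> levels [10 10 9]
  -> period-2 cycle: step 4 state = step 2 state; never stabilizes
  -> state at step 30: (30-2) mod 2 = 0, same as step 2 -> [10 10 9]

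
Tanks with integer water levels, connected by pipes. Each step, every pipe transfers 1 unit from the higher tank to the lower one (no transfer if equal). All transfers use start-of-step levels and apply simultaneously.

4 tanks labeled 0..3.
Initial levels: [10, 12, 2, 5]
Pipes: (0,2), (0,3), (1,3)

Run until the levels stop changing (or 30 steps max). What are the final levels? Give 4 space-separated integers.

Step 1: flows [0->2,0->3,1->3] -> levels [8 11 3 7]
Step 2: flows [0->2,0->3,1->3] -> levels [6 10 4 9]
Step 3: flows [0->2,3->0,1->3] -> levels [6 9 5 9]
Step 4: flows [0->2,3->0,1=3] -> levels [6 9 6 8]
Step 5: flows [0=2,3->0,1->3] -> levels [7 8 6 8]
Step 6: flows [0->2,3->0,1=3] -> levels [7 8 7 7]
Step 7: flows [0=2,0=3,1->3] -> levels [7 7 7 8]
Step 8: flows [0=2,3->0,3->1] -> levels [8 8 7 6]
Step 9: flows [0->2,0->3,1->3] -> levels [6 7 8 8]
Step 10: flows [2->0,3->0,3->1] -> levels [8 8 7 6]
  -> period-2 cycle: step 10 state = step 8 state; never stabilizes
  -> state at step 30: (30-8) mod 2 = 0, same as step 8 -> [8 8 7 6]

Answer: 8 8 7 6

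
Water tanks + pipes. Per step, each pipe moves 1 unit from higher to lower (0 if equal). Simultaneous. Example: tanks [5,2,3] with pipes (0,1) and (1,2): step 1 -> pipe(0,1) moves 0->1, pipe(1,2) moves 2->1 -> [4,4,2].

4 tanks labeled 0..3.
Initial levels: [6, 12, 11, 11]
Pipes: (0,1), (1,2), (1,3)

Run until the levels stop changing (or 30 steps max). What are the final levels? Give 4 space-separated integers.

Step 1: flows [1->0,1->2,1->3] -> levels [7 9 12 12]
Step 2: flows [1->0,2->1,3->1] -> levels [8 10 11 11]
Step 3: flows [1->0,2->1,3->1] -> levels [9 11 10 10]
Step 4: flows [1->0,1->2,1->3] -> levels [10 8 11 11]
Step 5: flows [0->1,2->1,3->1] -> levels [9 11 10 10]
  -> period-2 cycle: step 5 state = step 3 state; never stabilizes
  -> state at step 30: (30-3) mod 2 = 1, same as step 4 -> [10 8 11 11]

Answer: 10 8 11 11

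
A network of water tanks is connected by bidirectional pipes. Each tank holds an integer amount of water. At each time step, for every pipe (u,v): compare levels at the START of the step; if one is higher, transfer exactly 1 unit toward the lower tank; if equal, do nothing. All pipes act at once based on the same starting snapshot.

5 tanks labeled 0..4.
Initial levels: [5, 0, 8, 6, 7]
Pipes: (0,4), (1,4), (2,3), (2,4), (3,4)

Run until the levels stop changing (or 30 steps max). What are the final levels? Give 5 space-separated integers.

Answer: 5 4 5 5 7

Derivation:
Step 1: flows [4->0,4->1,2->3,2->4,4->3] -> levels [6 1 6 8 5]
Step 2: flows [0->4,4->1,3->2,2->4,3->4] -> levels [5 2 6 6 7]
Step 3: flows [4->0,4->1,2=3,4->2,4->3] -> levels [6 3 7 7 3]
Step 4: flows [0->4,1=4,2=3,2->4,3->4] -> levels [5 3 6 6 6]
Step 5: flows [4->0,4->1,2=3,2=4,3=4] -> levels [6 4 6 6 4]
Step 6: flows [0->4,1=4,2=3,2->4,3->4] -> levels [5 4 5 5 7]
Step 7: flows [4->0,4->1,2=3,4->2,4->3] -> levels [6 5 6 6 3]
Step 8: flows [0->4,1->4,2=3,2->4,3->4] -> levels [5 4 5 5 7]
  -> period-2 cycle: step 8 state = step 6 state; never stabilizes
  -> state at step 30: (30-6) mod 2 = 0, same as step 6 -> [5 4 5 5 7]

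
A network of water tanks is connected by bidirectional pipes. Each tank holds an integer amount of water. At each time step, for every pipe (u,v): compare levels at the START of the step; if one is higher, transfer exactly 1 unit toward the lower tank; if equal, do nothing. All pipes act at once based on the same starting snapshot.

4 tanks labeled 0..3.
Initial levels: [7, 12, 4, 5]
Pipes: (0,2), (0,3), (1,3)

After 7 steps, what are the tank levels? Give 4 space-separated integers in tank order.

Answer: 6 7 7 8

Derivation:
Step 1: flows [0->2,0->3,1->3] -> levels [5 11 5 7]
Step 2: flows [0=2,3->0,1->3] -> levels [6 10 5 7]
Step 3: flows [0->2,3->0,1->3] -> levels [6 9 6 7]
Step 4: flows [0=2,3->0,1->3] -> levels [7 8 6 7]
Step 5: flows [0->2,0=3,1->3] -> levels [6 7 7 8]
Step 6: flows [2->0,3->0,3->1] -> levels [8 8 6 6]
Step 7: flows [0->2,0->3,1->3] -> levels [6 7 7 8]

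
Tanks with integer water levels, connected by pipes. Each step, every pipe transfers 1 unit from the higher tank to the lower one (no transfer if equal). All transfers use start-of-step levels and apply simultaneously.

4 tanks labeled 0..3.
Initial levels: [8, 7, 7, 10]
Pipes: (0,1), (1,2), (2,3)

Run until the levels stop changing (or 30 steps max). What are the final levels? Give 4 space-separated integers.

Answer: 8 7 9 8

Derivation:
Step 1: flows [0->1,1=2,3->2] -> levels [7 8 8 9]
Step 2: flows [1->0,1=2,3->2] -> levels [8 7 9 8]
Step 3: flows [0->1,2->1,2->3] -> levels [7 9 7 9]
Step 4: flows [1->0,1->2,3->2] -> levels [8 7 9 8]
  -> period-2 cycle: step 4 state = step 2 state; never stabilizes
  -> state at step 30: (30-2) mod 2 = 0, same as step 2 -> [8 7 9 8]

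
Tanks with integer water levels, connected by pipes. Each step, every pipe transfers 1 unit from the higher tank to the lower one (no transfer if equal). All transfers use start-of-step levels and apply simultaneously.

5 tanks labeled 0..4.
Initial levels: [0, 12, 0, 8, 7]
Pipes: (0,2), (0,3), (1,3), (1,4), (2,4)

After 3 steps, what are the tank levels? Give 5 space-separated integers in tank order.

Step 1: flows [0=2,3->0,1->3,1->4,4->2] -> levels [1 10 1 8 7]
Step 2: flows [0=2,3->0,1->3,1->4,4->2] -> levels [2 8 2 8 7]
Step 3: flows [0=2,3->0,1=3,1->4,4->2] -> levels [3 7 3 7 7]

Answer: 3 7 3 7 7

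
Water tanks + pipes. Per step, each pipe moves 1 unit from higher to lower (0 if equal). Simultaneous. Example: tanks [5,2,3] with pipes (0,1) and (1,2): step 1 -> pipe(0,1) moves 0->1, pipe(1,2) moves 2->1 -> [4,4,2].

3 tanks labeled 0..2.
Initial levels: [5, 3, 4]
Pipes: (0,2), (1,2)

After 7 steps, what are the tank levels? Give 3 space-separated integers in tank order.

Step 1: flows [0->2,2->1] -> levels [4 4 4]
Step 2: flows [0=2,1=2] -> levels [4 4 4]
  -> stable; steps 3..7 unchanged -> [4 4 4]

Answer: 4 4 4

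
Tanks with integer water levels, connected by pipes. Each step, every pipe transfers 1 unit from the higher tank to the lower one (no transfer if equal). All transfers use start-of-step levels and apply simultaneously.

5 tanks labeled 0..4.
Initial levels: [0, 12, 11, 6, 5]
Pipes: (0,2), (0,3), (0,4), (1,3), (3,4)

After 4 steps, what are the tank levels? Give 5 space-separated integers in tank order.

Answer: 8 8 7 6 5

Derivation:
Step 1: flows [2->0,3->0,4->0,1->3,3->4] -> levels [3 11 10 5 5]
Step 2: flows [2->0,3->0,4->0,1->3,3=4] -> levels [6 10 9 5 4]
Step 3: flows [2->0,0->3,0->4,1->3,3->4] -> levels [5 9 8 6 6]
Step 4: flows [2->0,3->0,4->0,1->3,3=4] -> levels [8 8 7 6 5]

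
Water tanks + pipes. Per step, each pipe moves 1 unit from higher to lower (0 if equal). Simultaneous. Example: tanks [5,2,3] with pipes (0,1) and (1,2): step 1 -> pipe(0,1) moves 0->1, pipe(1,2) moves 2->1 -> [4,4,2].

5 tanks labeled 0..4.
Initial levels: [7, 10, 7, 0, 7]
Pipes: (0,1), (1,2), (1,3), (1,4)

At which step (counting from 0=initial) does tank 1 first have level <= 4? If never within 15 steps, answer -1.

Step 1: flows [1->0,1->2,1->3,1->4] -> levels [8 6 8 1 8]
Step 2: flows [0->1,2->1,1->3,4->1] -> levels [7 8 7 2 7]
Step 3: flows [1->0,1->2,1->3,1->4] -> levels [8 4 8 3 8]
Tank 1 first reaches <=4 at step 3

Answer: 3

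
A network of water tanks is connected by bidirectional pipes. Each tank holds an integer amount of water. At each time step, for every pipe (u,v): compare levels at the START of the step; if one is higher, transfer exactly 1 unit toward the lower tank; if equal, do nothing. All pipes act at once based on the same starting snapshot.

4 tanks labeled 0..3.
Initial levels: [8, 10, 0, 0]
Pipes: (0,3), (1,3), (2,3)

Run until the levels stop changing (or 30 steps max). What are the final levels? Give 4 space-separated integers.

Answer: 4 4 4 6

Derivation:
Step 1: flows [0->3,1->3,2=3] -> levels [7 9 0 2]
Step 2: flows [0->3,1->3,3->2] -> levels [6 8 1 3]
Step 3: flows [0->3,1->3,3->2] -> levels [5 7 2 4]
Step 4: flows [0->3,1->3,3->2] -> levels [4 6 3 5]
Step 5: flows [3->0,1->3,3->2] -> levels [5 5 4 4]
Step 6: flows [0->3,1->3,2=3] -> levels [4 4 4 6]
Step 7: flows [3->0,3->1,3->2] -> levels [5 5 5 3]
Step 8: flows [0->3,1->3,2->3] -> levels [4 4 4 6]
  -> period-2 cycle: step 8 state = step 6 state; never stabilizes
  -> state at step 30: (30-6) mod 2 = 0, same as step 6 -> [4 4 4 6]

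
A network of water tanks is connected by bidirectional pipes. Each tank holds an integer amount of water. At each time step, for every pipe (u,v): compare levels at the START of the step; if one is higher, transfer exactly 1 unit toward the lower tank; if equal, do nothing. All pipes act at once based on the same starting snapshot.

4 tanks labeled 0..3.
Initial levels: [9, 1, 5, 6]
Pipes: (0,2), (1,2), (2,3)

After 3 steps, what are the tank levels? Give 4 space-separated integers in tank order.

Answer: 6 4 6 5

Derivation:
Step 1: flows [0->2,2->1,3->2] -> levels [8 2 6 5]
Step 2: flows [0->2,2->1,2->3] -> levels [7 3 5 6]
Step 3: flows [0->2,2->1,3->2] -> levels [6 4 6 5]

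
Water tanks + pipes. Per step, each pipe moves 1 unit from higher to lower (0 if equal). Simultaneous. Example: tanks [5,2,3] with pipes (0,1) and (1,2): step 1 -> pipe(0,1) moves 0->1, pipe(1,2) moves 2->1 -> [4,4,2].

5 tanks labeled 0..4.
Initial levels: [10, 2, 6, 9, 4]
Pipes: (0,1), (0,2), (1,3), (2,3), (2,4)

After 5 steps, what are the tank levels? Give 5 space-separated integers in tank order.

Step 1: flows [0->1,0->2,3->1,3->2,2->4] -> levels [8 4 7 7 5]
Step 2: flows [0->1,0->2,3->1,2=3,2->4] -> levels [6 6 7 6 6]
Step 3: flows [0=1,2->0,1=3,2->3,2->4] -> levels [7 6 4 7 7]
Step 4: flows [0->1,0->2,3->1,3->2,4->2] -> levels [5 8 7 5 6]
Step 5: flows [1->0,2->0,1->3,2->3,2->4] -> levels [7 6 4 7 7]

Answer: 7 6 4 7 7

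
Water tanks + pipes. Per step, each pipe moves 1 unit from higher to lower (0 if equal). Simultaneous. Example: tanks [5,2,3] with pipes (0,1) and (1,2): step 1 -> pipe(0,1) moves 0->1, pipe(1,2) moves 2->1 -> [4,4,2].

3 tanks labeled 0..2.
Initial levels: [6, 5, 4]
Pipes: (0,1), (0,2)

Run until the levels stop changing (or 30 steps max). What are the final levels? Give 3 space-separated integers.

Step 1: flows [0->1,0->2] -> levels [4 6 5]
Step 2: flows [1->0,2->0] -> levels [6 5 4]
  -> period-2 cycle: step 2 state = step 0 state; never stabilizes
  -> state at step 30: (30-0) mod 2 = 0, same as step 0 -> [6 5 4]

Answer: 6 5 4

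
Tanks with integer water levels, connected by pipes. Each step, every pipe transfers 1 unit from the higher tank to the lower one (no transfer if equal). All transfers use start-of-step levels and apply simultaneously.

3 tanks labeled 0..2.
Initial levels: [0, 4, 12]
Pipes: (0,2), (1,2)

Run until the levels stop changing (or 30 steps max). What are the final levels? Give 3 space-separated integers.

Step 1: flows [2->0,2->1] -> levels [1 5 10]
Step 2: flows [2->0,2->1] -> levels [2 6 8]
Step 3: flows [2->0,2->1] -> levels [3 7 6]
Step 4: flows [2->0,1->2] -> levels [4 6 6]
Step 5: flows [2->0,1=2] -> levels [5 6 5]
Step 6: flows [0=2,1->2] -> levels [5 5 6]
Step 7: flows [2->0,2->1] -> levels [6 6 4]
Step 8: flows [0->2,1->2] -> levels [5 5 6]
  -> period-2 cycle: step 8 state = step 6 state; never stabilizes
  -> state at step 30: (30-6) mod 2 = 0, same as step 6 -> [5 5 6]

Answer: 5 5 6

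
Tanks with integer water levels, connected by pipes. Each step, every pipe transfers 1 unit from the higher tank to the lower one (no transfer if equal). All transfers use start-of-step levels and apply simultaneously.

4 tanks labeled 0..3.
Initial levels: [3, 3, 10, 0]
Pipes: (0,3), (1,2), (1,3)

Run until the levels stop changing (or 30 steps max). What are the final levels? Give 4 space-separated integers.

Step 1: flows [0->3,2->1,1->3] -> levels [2 3 9 2]
Step 2: flows [0=3,2->1,1->3] -> levels [2 3 8 3]
Step 3: flows [3->0,2->1,1=3] -> levels [3 4 7 2]
Step 4: flows [0->3,2->1,1->3] -> levels [2 4 6 4]
Step 5: flows [3->0,2->1,1=3] -> levels [3 5 5 3]
Step 6: flows [0=3,1=2,1->3] -> levels [3 4 5 4]
Step 7: flows [3->0,2->1,1=3] -> levels [4 5 4 3]
Step 8: flows [0->3,1->2,1->3] -> levels [3 3 5 5]
Step 9: flows [3->0,2->1,3->1] -> levels [4 5 4 3]
  -> period-2 cycle: step 9 state = step 7 state; never stabilizes
  -> state at step 30: (30-7) mod 2 = 1, same as step 8 -> [3 3 5 5]

Answer: 3 3 5 5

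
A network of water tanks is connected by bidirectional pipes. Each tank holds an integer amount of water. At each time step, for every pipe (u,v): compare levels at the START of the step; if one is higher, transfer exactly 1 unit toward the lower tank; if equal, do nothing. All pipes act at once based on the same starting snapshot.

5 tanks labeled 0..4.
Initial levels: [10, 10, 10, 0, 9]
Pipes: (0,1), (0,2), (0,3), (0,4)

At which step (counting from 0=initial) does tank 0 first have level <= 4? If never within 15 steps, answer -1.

Step 1: flows [0=1,0=2,0->3,0->4] -> levels [8 10 10 1 10]
Step 2: flows [1->0,2->0,0->3,4->0] -> levels [10 9 9 2 9]
Step 3: flows [0->1,0->2,0->3,0->4] -> levels [6 10 10 3 10]
Step 4: flows [1->0,2->0,0->3,4->0] -> levels [8 9 9 4 9]
Step 5: flows [1->0,2->0,0->3,4->0] -> levels [10 8 8 5 8]
Step 6: flows [0->1,0->2,0->3,0->4] -> levels [6 9 9 6 9]
Step 7: flows [1->0,2->0,0=3,4->0] -> levels [9 8 8 6 8]
Step 8: flows [0->1,0->2,0->3,0->4] -> levels [5 9 9 7 9]
Step 9: flows [1->0,2->0,3->0,4->0] -> levels [9 8 8 6 8]
  -> period-2 cycle (repeats step 7); tank 0 never drops to <=4
Tank 0 never reaches <=4 within 15 steps

Answer: -1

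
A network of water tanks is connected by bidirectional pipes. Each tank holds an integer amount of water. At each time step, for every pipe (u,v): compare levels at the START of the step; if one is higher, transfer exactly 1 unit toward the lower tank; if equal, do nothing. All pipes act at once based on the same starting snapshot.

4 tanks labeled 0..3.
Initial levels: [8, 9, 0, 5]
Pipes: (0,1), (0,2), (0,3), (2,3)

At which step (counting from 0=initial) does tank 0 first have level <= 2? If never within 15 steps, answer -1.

Answer: -1

Derivation:
Step 1: flows [1->0,0->2,0->3,3->2] -> levels [7 8 2 5]
Step 2: flows [1->0,0->2,0->3,3->2] -> levels [6 7 4 5]
Step 3: flows [1->0,0->2,0->3,3->2] -> levels [5 6 6 5]
Step 4: flows [1->0,2->0,0=3,2->3] -> levels [7 5 4 6]
Step 5: flows [0->1,0->2,0->3,3->2] -> levels [4 6 6 6]
Step 6: flows [1->0,2->0,3->0,2=3] -> levels [7 5 5 5]
Step 7: flows [0->1,0->2,0->3,2=3] -> levels [4 6 6 6]
  -> period-2 cycle (repeats step 5); tank 0 never drops to <=2
Tank 0 never reaches <=2 within 15 steps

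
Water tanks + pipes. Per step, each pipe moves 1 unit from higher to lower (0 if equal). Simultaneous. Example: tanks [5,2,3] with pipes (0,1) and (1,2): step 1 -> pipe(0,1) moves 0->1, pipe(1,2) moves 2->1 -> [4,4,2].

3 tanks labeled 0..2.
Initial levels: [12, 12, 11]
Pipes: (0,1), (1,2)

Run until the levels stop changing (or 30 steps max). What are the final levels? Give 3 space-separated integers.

Answer: 11 13 11

Derivation:
Step 1: flows [0=1,1->2] -> levels [12 11 12]
Step 2: flows [0->1,2->1] -> levels [11 13 11]
Step 3: flows [1->0,1->2] -> levels [12 11 12]
  -> period-2 cycle: step 3 state = step 1 state; never stabilizes
  -> state at step 30: (30-1) mod 2 = 1, same as step 2 -> [11 13 11]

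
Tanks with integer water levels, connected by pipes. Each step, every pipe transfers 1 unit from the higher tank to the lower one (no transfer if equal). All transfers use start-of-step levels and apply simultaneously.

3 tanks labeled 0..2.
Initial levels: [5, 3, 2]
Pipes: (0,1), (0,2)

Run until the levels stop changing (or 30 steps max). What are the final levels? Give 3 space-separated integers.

Step 1: flows [0->1,0->2] -> levels [3 4 3]
Step 2: flows [1->0,0=2] -> levels [4 3 3]
Step 3: flows [0->1,0->2] -> levels [2 4 4]
Step 4: flows [1->0,2->0] -> levels [4 3 3]
  -> period-2 cycle: step 4 state = step 2 state; never stabilizes
  -> state at step 30: (30-2) mod 2 = 0, same as step 2 -> [4 3 3]

Answer: 4 3 3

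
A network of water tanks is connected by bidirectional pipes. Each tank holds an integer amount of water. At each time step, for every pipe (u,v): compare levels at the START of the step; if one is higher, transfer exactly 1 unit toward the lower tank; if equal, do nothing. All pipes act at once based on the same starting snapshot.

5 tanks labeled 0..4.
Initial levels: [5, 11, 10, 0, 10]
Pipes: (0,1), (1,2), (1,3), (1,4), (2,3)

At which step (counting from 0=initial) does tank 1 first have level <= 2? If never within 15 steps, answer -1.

Answer: -1

Derivation:
Step 1: flows [1->0,1->2,1->3,1->4,2->3] -> levels [6 7 10 2 11]
Step 2: flows [1->0,2->1,1->3,4->1,2->3] -> levels [7 7 8 4 10]
Step 3: flows [0=1,2->1,1->3,4->1,2->3] -> levels [7 8 6 6 9]
Step 4: flows [1->0,1->2,1->3,4->1,2=3] -> levels [8 6 7 7 8]
Step 5: flows [0->1,2->1,3->1,4->1,2=3] -> levels [7 10 6 6 7]
Step 6: flows [1->0,1->2,1->3,1->4,2=3] -> levels [8 6 7 7 8]
  -> period-2 cycle (repeats step 4); tank 1 never drops to <=2
Tank 1 never reaches <=2 within 15 steps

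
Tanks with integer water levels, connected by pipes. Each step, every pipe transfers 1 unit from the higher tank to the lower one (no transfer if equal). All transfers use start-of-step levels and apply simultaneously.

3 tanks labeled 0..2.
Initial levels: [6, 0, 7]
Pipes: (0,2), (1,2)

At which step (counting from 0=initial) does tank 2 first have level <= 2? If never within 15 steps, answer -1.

Step 1: flows [2->0,2->1] -> levels [7 1 5]
Step 2: flows [0->2,2->1] -> levels [6 2 5]
Step 3: flows [0->2,2->1] -> levels [5 3 5]
Step 4: flows [0=2,2->1] -> levels [5 4 4]
Step 5: flows [0->2,1=2] -> levels [4 4 5]
Step 6: flows [2->0,2->1] -> levels [5 5 3]
Step 7: flows [0->2,1->2] -> levels [4 4 5]
  -> period-2 cycle (repeats step 5); tank 2 never drops to <=2
Tank 2 never reaches <=2 within 15 steps

Answer: -1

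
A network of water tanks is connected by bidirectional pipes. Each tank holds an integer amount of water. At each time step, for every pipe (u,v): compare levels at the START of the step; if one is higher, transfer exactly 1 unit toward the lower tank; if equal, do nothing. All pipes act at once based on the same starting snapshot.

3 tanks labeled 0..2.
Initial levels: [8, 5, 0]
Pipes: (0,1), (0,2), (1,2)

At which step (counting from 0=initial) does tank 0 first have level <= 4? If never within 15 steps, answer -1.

Step 1: flows [0->1,0->2,1->2] -> levels [6 5 2]
Step 2: flows [0->1,0->2,1->2] -> levels [4 5 4]
Tank 0 first reaches <=4 at step 2

Answer: 2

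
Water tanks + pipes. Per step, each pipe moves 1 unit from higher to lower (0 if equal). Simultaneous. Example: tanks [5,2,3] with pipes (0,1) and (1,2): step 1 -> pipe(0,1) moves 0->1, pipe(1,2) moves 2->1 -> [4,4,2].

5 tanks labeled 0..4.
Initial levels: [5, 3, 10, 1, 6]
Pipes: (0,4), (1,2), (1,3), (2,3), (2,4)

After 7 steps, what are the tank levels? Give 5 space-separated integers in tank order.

Step 1: flows [4->0,2->1,1->3,2->3,2->4] -> levels [6 3 7 3 6]
Step 2: flows [0=4,2->1,1=3,2->3,2->4] -> levels [6 4 4 4 7]
Step 3: flows [4->0,1=2,1=3,2=3,4->2] -> levels [7 4 5 4 5]
Step 4: flows [0->4,2->1,1=3,2->3,2=4] -> levels [6 5 3 5 6]
Step 5: flows [0=4,1->2,1=3,3->2,4->2] -> levels [6 4 6 4 5]
Step 6: flows [0->4,2->1,1=3,2->3,2->4] -> levels [5 5 3 5 7]
Step 7: flows [4->0,1->2,1=3,3->2,4->2] -> levels [6 4 6 4 5]

Answer: 6 4 6 4 5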